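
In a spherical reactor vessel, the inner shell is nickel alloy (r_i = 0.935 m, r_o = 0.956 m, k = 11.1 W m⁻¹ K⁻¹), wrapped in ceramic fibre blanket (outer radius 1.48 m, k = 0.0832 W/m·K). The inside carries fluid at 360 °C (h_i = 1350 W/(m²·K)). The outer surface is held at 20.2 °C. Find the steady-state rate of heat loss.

Q = 959 W

Resistance network (inner→outer):
  R_conv,in = 1/(4πr²h) = 1/(4π·0.935²·1350) = 6.743×10^-5 K/W
  R_nickel alloy = (1/0.935 − 1/0.956)/(4πk) = 0.02349/(4π·11.1) = 1.684×10^-4 K/W
  R_ceramic fibre blanket = (1/0.956 − 1/1.48)/(4πk) = 0.3703/(4π·0.0832) = 0.3542 K/W
ΣR = 6.743×10^-5 + 1.684×10^-4 + 0.3542 = 0.3544 K/W
Q = ΔT/ΣR = (360 °C − 20.2 °C)/0.3544 = 959 W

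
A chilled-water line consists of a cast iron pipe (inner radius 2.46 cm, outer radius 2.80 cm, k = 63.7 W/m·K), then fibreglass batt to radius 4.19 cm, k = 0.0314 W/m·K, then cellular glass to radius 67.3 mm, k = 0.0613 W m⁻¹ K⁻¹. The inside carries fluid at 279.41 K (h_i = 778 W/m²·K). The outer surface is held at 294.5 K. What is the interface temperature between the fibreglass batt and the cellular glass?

Resistance network (inner→outer):
  R'_conv,in = 1/(2πr h) = 1/(2π·0.0246·778) = 0.008316 m·K/W
  R'_cast iron = ln(0.0280/0.0246)/(2πk) = 0.1295/(2π·63.7) = 3.235×10^-4 m·K/W
  R'_fibreglass batt = ln(0.0419/0.0280)/(2πk) = 0.4031/(2π·0.0314) = 2.043 m·K/W
  R'_cellular glass = ln(0.0673/0.0419)/(2πk) = 0.4739/(2π·0.0613) = 1.230 m·K/W
ΣR = 0.008316 + 3.235×10^-4 + 2.043 + 1.230 = 3.282 m·K/W
Q' = ΔT/ΣR = (279.41 K − 294.5 K)/3.282 = -4.598 W/m
From the inner boundary to the fibreglass batt/cellular glass interface, ΣR_partial = 2.052 m·K/W.
T_interface = T_in − Q'·ΣR_partial = 279.41 K − (-4.598)(2.052) = 288.8 K

T = 288.8 K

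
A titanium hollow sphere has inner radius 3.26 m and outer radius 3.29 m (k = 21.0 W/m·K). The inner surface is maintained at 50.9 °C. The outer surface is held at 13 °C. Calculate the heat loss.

Q = 4πk·ΔT/(1/r₁ − 1/r₂) = 4π × 21.0 × 37.9 / (1/3.26 − 1/3.29) = 3.58×10^6 W

Q = 3.58×10^6 W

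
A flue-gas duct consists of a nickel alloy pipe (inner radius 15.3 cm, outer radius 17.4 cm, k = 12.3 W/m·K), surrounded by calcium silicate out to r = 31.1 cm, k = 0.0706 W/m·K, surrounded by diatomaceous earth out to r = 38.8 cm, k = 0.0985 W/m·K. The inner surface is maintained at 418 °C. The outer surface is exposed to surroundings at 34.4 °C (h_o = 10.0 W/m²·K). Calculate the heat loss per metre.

Treat each layer as a resistance in series:
  R'_nickel alloy = ln(0.174/0.153)/(2πk) = 0.1286/(2π·12.3) = 0.001664 m·K/W
  R'_calcium silicate = ln(0.311/0.174)/(2πk) = 0.5807/(2π·0.0706) = 1.309 m·K/W
  R'_diatomaceous earth = ln(0.388/0.311)/(2πk) = 0.2212/(2π·0.0985) = 0.3574 m·K/W
  R'_conv,out = 1/(2πr h) = 1/(2π·0.388·10.0) = 0.04102 m·K/W
ΣR = 0.001664 + 1.309 + 0.3574 + 0.04102 = 1.709 m·K/W
Q' = ΔT/ΣR = (418 °C − 34.4 °C)/1.709 = 224 W/m

Q' = 224 W/m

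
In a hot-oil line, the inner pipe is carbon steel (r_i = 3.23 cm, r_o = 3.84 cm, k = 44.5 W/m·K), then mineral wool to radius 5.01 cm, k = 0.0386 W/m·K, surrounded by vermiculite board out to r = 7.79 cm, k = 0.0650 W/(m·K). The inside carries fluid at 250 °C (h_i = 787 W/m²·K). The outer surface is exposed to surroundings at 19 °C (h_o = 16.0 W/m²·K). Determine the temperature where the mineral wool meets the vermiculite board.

T = 140 °C

Series thermal resistances, inner to outer:
  R'_conv,in = 1/(2πr h) = 1/(2π·0.0323·787) = 0.006261 m·K/W
  R'_carbon steel = ln(0.0384/0.0323)/(2πk) = 0.1730/(2π·44.5) = 6.187×10^-4 m·K/W
  R'_mineral wool = ln(0.0501/0.0384)/(2πk) = 0.2660/(2π·0.0386) = 1.097 m·K/W
  R'_vermiculite board = ln(0.0779/0.0501)/(2πk) = 0.4414/(2π·0.0650) = 1.081 m·K/W
  R'_conv,out = 1/(2πr h) = 1/(2π·0.0779·16.0) = 0.1277 m·K/W
ΣR = 0.006261 + 6.187×10^-4 + 1.097 + 1.081 + 0.1277 = 2.313 m·K/W
Q' = ΔT/ΣR = (250 °C − 19 °C)/2.313 = 99.87 W/m
From the inner boundary to the mineral wool/vermiculite board interface, ΣR_partial = 1.104 m·K/W.
T_interface = T_in − Q'·ΣR_partial = 250 °C − (99.87)(1.104) = 140 °C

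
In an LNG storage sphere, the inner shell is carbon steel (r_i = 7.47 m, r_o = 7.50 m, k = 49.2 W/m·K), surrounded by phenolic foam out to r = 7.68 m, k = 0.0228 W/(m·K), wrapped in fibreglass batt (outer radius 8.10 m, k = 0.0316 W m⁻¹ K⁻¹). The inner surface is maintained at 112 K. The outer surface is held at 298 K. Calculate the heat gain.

Series thermal resistances, inner to outer:
  R_carbon steel = (1/7.47 − 1/7.50)/(4πk) = 5.355×10^-4/(4π·49.2) = 8.661×10^-7 K/W
  R_phenolic foam = (1/7.50 − 1/7.68)/(4πk) = 0.003125/(4π·0.0228) = 0.01091 K/W
  R_fibreglass batt = (1/7.68 − 1/8.10)/(4πk) = 0.006752/(4π·0.0316) = 0.01700 K/W
ΣR = 8.661×10^-7 + 0.01091 + 0.01700 = 0.02791 K/W
Q = ΔT/ΣR = (112 K − 298 K)/0.02791 = -6660 W
(Negative Q ⇒ heat flows inward; heat gain = 6660 W.)

Q = 6.66 kW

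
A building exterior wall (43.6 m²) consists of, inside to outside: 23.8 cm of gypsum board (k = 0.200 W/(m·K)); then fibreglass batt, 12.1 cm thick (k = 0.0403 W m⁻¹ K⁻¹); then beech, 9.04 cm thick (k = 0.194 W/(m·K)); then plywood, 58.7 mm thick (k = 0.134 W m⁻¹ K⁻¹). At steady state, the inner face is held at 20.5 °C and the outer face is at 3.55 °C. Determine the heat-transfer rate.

Series thermal resistances, inner to outer:
  R_gypsum board = L/(kA) = 0.238/(0.200·43.6) = 0.02729 K/W
  R_fibreglass batt = L/(kA) = 0.121/(0.0403·43.6) = 0.06886 K/W
  R_beech = L/(kA) = 0.0904/(0.194·43.6) = 0.01069 K/W
  R_plywood = L/(kA) = 0.0587/(0.134·43.6) = 0.01005 K/W
ΣR = 0.02729 + 0.06886 + 0.01069 + 0.01005 = 0.1169 K/W
Q = ΔT/ΣR = (20.5 °C − 3.55 °C)/0.1169 = 145 W

Q = 145 W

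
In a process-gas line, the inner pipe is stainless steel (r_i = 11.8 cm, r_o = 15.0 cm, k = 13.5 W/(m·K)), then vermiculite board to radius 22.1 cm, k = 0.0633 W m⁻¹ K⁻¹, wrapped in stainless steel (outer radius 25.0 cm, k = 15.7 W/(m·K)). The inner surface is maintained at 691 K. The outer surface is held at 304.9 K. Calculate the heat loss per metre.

Series thermal resistances, inner to outer:
  R'_stainless steel = ln(0.150/0.118)/(2πk) = 0.2400/(2π·13.5) = 0.002829 m·K/W
  R'_vermiculite board = ln(0.221/0.150)/(2πk) = 0.3875/(2π·0.0633) = 0.9744 m·K/W
  R'_stainless steel = ln(0.250/0.221)/(2πk) = 0.1233/(2π·15.7) = 0.001250 m·K/W
ΣR = 0.002829 + 0.9744 + 0.001250 = 0.9785 m·K/W
Q' = ΔT/ΣR = (691 K − 304.9 K)/0.9785 = 395 W/m

Q' = 395 W/m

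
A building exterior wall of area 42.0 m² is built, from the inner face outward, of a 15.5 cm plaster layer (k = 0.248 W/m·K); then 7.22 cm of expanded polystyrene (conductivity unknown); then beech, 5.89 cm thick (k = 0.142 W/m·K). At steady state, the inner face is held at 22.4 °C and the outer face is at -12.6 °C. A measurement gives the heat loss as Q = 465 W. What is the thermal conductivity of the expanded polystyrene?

k = 0.0340 W/m·K

ΣR = ΔT/Q = |22.4 − -12.6|/465 = 0.07527 K/W
Known resistances:
  R_plaster = L/(kA) = 0.155/(0.248·42.0) = 0.01488 K/W
  R_beech = L/(kA) = 0.0589/(0.142·42.0) = 0.009876 K/W
R_expanded polystyrene = ΣR − ΣR_known = 0.07527 − 0.02476 = 0.05051 K/W
L/(kA) = 0.05051 ⇒ k = 0.0722/(0.05051·42.0) = 0.0340 W/m·K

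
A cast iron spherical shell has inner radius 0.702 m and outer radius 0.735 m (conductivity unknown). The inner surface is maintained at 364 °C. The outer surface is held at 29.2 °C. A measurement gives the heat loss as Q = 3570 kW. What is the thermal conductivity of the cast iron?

k = 54.3 W/m·K

ΣR = ΔT/Q = |364 − 29.2|/3.57×10^6 = 9.378×10^-5 K/W
(1/r₁−1/r₂)/(4πk) = 9.378×10^-5 ⇒ k = 0.06396/(4π·9.378×10^-5) = 54.3 W/m·K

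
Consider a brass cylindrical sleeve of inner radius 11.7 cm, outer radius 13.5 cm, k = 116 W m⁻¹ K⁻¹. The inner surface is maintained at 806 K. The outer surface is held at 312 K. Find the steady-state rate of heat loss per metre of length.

Q' = 2.52×10^6 W/m

Q' = 2πk·ΔT/ln(r₂/r₁) = 2π × 116 × 494 / ln(0.135/0.117) = 2.52×10^6 W/m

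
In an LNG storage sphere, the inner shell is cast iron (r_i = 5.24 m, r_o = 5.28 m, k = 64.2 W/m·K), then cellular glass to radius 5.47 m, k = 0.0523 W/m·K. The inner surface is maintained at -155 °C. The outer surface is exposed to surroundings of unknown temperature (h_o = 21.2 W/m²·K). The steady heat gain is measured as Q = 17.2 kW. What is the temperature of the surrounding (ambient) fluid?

Series resistances:
  R_cast iron = (1/5.24 − 1/5.28)/(4πk) = 0.001446/(4π·64.2) = 1.792×10^-6 K/W
  R_cellular glass = (1/5.28 − 1/5.47)/(4πk) = 0.006579/(4π·0.0523) = 0.01001 K/W
  R_conv,out = 1/(4πr²h) = 1/(4π·5.47²·21.2) = 1.255×10^-4 K/W
ΣR = 0.01014 K/W
ΔT = Q·ΣR = 17200 × 0.01014 = 174.4 K
Heat flows inward, so T_out = T_in + ΔT = -155 + 174.4 = 19.4 °C

T_out = 19.4 °C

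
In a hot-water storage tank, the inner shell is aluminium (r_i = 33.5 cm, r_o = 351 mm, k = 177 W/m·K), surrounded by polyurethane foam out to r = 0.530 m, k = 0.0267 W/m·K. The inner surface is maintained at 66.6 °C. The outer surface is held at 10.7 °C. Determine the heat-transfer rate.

Resistance network (inner→outer):
  R_aluminium = (1/0.335 − 1/0.351)/(4πk) = 0.1361/(4π·177) = 6.118×10^-5 K/W
  R_polyurethane foam = (1/0.351 − 1/0.530)/(4πk) = 0.9622/(4π·0.0267) = 2.868 K/W
ΣR = 6.118×10^-5 + 2.868 = 2.868 K/W
Q = ΔT/ΣR = (66.6 °C − 10.7 °C)/2.868 = 19.5 W

Q = 19.5 W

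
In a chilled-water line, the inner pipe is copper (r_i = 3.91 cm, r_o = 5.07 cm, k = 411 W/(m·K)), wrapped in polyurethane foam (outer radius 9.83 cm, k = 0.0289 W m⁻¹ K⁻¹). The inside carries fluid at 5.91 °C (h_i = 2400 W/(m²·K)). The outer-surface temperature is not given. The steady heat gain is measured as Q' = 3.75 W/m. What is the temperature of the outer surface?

Series resistances:
  R'_conv,in = 1/(2πr h) = 1/(2π·0.0391·2400) = 0.001696 m·K/W
  R'_copper = ln(0.0507/0.0391)/(2πk) = 0.2598/(2π·411) = 1.006×10^-4 m·K/W
  R'_polyurethane foam = ln(0.0983/0.0507)/(2πk) = 0.6621/(2π·0.0289) = 3.646 m·K/W
ΣR = 3.648 m·K/W
ΔT = Q'·ΣR = 3.75 × 3.648 = 13.68 K
Heat flows inward, so T_out = T_in + ΔT = 5.91 + 13.68 = 19.6 °C

T_out = 19.6 °C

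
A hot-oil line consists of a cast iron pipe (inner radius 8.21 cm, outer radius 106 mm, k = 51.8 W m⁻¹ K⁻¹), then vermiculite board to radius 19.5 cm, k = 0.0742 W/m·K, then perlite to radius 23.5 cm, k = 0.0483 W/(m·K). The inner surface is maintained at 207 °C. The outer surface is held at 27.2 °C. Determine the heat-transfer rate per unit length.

Q' = 93.5 W/m

Resistance network (inner→outer):
  R'_cast iron = ln(0.106/0.0821)/(2πk) = 0.2555/(2π·51.8) = 7.850×10^-4 m·K/W
  R'_vermiculite board = ln(0.195/0.106)/(2πk) = 0.6096/(2π·0.0742) = 1.307 m·K/W
  R'_perlite = ln(0.235/0.195)/(2πk) = 0.1866/(2π·0.0483) = 0.6148 m·K/W
ΣR = 7.850×10^-4 + 1.307 + 0.6148 = 1.923 m·K/W
Q' = ΔT/ΣR = (207 °C − 27.2 °C)/1.923 = 93.5 W/m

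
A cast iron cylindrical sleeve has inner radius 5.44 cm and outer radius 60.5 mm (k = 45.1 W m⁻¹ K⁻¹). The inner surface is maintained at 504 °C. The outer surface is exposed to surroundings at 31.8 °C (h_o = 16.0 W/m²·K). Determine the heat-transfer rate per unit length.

Resistance network (inner→outer):
  R'_cast iron = ln(0.0605/0.0544)/(2πk) = 0.1063/(2π·45.1) = 3.751×10^-4 m·K/W
  R'_conv,out = 1/(2πr h) = 1/(2π·0.0605·16.0) = 0.1644 m·K/W
ΣR = 3.751×10^-4 + 0.1644 = 0.1648 m·K/W
Q' = ΔT/ΣR = (504 °C − 31.8 °C)/0.1648 = 2870 W/m

Q' = 2.87 kW/m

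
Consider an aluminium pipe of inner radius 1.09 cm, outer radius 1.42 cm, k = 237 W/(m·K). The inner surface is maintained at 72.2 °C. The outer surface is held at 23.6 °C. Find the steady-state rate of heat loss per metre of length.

Q' = 2πk·ΔT/ln(r₂/r₁) = 2π × 237 × 48.6 / ln(0.0142/0.0109) = 2.74×10^5 W/m

Q' = 274 kW/m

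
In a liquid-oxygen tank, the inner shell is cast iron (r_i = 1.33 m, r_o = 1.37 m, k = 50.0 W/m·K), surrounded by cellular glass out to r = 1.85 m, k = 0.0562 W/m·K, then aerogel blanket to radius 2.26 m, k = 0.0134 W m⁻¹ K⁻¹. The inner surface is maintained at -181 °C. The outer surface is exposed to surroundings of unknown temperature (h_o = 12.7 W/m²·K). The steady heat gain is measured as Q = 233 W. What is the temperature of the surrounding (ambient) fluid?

T_out = 17.5 °C

Series resistances:
  R_cast iron = (1/1.33 − 1/1.37)/(4πk) = 0.02195/(4π·50.0) = 3.494×10^-5 K/W
  R_cellular glass = (1/1.37 − 1/1.85)/(4πk) = 0.1894/(4π·0.0562) = 0.2682 K/W
  R_aerogel blanket = (1/1.85 − 1/2.26)/(4πk) = 0.09806/(4π·0.0134) = 0.5824 K/W
  R_conv,out = 1/(4πr²h) = 1/(4π·2.26²·12.7) = 0.001227 K/W
ΣR = 0.8518 K/W
ΔT = Q·ΣR = 233 × 0.8518 = 198.5 K
Heat flows inward, so T_out = T_in + ΔT = -181 + 198.5 = 17.5 °C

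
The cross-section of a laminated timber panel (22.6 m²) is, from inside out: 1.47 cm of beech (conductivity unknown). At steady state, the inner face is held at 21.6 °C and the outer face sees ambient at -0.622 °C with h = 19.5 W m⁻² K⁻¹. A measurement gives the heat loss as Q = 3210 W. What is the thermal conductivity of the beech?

k = 0.140 W/m·K

ΣR = ΔT/Q = |21.6 − -0.622|/3210 = 0.006923 K/W
Known resistances:
  R_conv,out = 1/(hA) = 1/(19.5·22.6) = 0.002269 K/W
R_beech = ΣR − ΣR_known = 0.006923 − 0.002269 = 0.004654 K/W
L/(kA) = 0.004654 ⇒ k = 0.0147/(0.004654·22.6) = 0.140 W/m·K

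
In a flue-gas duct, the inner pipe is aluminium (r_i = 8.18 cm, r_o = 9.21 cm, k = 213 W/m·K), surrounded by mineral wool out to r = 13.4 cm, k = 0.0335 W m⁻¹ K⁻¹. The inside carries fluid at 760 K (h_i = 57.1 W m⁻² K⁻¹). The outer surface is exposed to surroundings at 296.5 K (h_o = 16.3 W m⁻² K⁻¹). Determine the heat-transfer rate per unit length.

Q' = 245 W/m

Resistance network (inner→outer):
  R'_conv,in = 1/(2πr h) = 1/(2π·0.0818·57.1) = 0.03407 m·K/W
  R'_aluminium = ln(0.0921/0.0818)/(2πk) = 0.1186/(2π·213) = 8.862×10^-5 m·K/W
  R'_mineral wool = ln(0.134/0.0921)/(2πk) = 0.3750/(2π·0.0335) = 1.781 m·K/W
  R'_conv,out = 1/(2πr h) = 1/(2π·0.134·16.3) = 0.07287 m·K/W
ΣR = 0.03407 + 8.862×10^-5 + 1.781 + 0.07287 = 1.888 m·K/W
Q' = ΔT/ΣR = (760 K − 296.5 K)/1.888 = 245 W/m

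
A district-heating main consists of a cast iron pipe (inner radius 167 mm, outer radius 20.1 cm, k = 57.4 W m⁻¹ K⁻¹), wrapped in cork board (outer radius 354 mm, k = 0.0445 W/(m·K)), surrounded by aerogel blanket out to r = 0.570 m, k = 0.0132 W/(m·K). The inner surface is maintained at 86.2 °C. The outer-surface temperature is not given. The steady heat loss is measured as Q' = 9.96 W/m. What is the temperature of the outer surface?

Series resistances:
  R'_cast iron = ln(0.201/0.167)/(2πk) = 0.1853/(2π·57.4) = 5.138×10^-4 m·K/W
  R'_cork board = ln(0.354/0.201)/(2πk) = 0.5660/(2π·0.0445) = 2.024 m·K/W
  R'_aerogel blanket = ln(0.570/0.354)/(2πk) = 0.4763/(2π·0.0132) = 5.743 m·K/W
ΣR = 7.768 m·K/W
ΔT = Q'·ΣR = 9.96 × 7.768 = 77.37 K
Heat flows outward, so T_out = T_in − ΔT = 86.2 − 77.37 = 8.83 °C

T_out = 8.83 °C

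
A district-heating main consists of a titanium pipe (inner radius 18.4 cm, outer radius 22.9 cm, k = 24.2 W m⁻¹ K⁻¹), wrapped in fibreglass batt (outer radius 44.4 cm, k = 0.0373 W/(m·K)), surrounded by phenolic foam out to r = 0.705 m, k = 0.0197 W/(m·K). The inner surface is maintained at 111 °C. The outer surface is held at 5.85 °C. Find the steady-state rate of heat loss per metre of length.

Resistance network (inner→outer):
  R'_titanium = ln(0.229/0.184)/(2πk) = 0.2188/(2π·24.2) = 0.001439 m·K/W
  R'_fibreglass batt = ln(0.444/0.229)/(2πk) = 0.6621/(2π·0.0373) = 2.825 m·K/W
  R'_phenolic foam = ln(0.705/0.444)/(2πk) = 0.4624/(2π·0.0197) = 3.735 m·K/W
ΣR = 0.001439 + 2.825 + 3.735 = 6.561 m·K/W
Q' = ΔT/ΣR = (111 °C − 5.85 °C)/6.561 = 16.0 W/m

Q' = 16.0 W/m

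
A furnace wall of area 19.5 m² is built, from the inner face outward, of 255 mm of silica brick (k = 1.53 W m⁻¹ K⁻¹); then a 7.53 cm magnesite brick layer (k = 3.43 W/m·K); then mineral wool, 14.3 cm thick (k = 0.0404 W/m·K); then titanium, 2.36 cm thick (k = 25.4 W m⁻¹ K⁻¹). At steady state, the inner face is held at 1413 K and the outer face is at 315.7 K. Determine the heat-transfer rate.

Treat each layer as a resistance in series:
  R_silica brick = L/(kA) = 0.255/(1.53·19.5) = 0.008547 K/W
  R_magnesite brick = L/(kA) = 0.0753/(3.43·19.5) = 0.001126 K/W
  R_mineral wool = L/(kA) = 0.143/(0.0404·19.5) = 0.1815 K/W
  R_titanium = L/(kA) = 0.0236/(25.4·19.5) = 4.765×10^-5 K/W
ΣR = 0.008547 + 0.001126 + 0.1815 + 4.765×10^-5 = 0.1912 K/W
Q = ΔT/ΣR = (1413 K − 315.7 K)/0.1912 = 5740 W

Q = 5.74 kW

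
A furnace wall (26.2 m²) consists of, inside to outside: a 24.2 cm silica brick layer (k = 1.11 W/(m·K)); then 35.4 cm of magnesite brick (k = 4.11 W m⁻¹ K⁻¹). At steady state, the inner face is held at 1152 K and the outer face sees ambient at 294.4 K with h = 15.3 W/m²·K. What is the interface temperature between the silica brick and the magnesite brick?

Resistance network (inner→outer):
  R_silica brick = L/(kA) = 0.242/(1.11·26.2) = 0.008321 K/W
  R_magnesite brick = L/(kA) = 0.354/(4.11·26.2) = 0.003287 K/W
  R_conv,out = 1/(hA) = 1/(15.3·26.2) = 0.002495 K/W
ΣR = 0.008321 + 0.003287 + 0.002495 = 0.01410 K/W
Q = ΔT/ΣR = (1152 K − 294.4 K)/0.01410 = 60820 W
From the inner boundary to the silica brick/magnesite brick interface, ΣR_partial = 0.008321 K/W.
T_interface = T_in − Q·ΣR_partial = 1152 K − (60820)(0.008321) = 646 K

T = 646 K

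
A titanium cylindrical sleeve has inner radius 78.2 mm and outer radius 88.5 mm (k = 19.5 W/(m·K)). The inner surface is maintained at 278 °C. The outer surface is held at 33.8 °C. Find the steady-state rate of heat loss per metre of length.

Q' = 242 kW/m

Q' = 2πk·ΔT/ln(r₂/r₁) = 2π × 19.5 × 244.2 / ln(0.0885/0.0782) = 2.42×10^5 W/m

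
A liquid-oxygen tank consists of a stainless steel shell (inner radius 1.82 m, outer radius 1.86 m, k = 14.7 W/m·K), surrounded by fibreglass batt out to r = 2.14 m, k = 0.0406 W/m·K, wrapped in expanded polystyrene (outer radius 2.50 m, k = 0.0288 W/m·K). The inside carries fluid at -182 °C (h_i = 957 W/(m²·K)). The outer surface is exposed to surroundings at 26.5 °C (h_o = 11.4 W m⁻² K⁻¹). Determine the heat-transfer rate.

Q = 642 W

Treat each layer as a resistance in series:
  R_conv,in = 1/(4πr²h) = 1/(4π·1.82²·957) = 2.510×10^-5 K/W
  R_stainless steel = (1/1.82 − 1/1.86)/(4πk) = 0.01182/(4π·14.7) = 6.397×10^-5 K/W
  R_fibreglass batt = (1/1.86 − 1/2.14)/(4πk) = 0.07034/(4π·0.0406) = 0.1379 K/W
  R_expanded polystyrene = (1/2.14 − 1/2.50)/(4πk) = 0.06729/(4π·0.0288) = 0.1859 K/W
  R_conv,out = 1/(4πr²h) = 1/(4π·2.50²·11.4) = 0.001117 K/W
ΣR = 2.510×10^-5 + 6.397×10^-5 + 0.1379 + 0.1859 + 0.001117 = 0.3250 K/W
Q = ΔT/ΣR = (-182 °C − 26.5 °C)/0.3250 = -642 W
(Negative Q ⇒ heat flows inward; heat gain = 642 W.)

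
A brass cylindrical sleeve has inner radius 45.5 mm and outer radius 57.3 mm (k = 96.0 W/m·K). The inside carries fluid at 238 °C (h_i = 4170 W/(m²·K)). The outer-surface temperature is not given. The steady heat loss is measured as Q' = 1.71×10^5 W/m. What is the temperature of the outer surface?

Series resistances:
  R'_conv,in = 1/(2πr h) = 1/(2π·0.0455·4170) = 8.388×10^-4 m·K/W
  R'_brass = ln(0.0573/0.0455)/(2πk) = 0.2306/(2π·96.0) = 3.823×10^-4 m·K/W
ΣR = 0.001221 m·K/W
ΔT = Q'·ΣR = 1.71×10^5 × 0.001221 = 208.8 K
Heat flows outward, so T_out = T_in − ΔT = 238 − 208.8 = 29.2 °C

T_out = 29.2 °C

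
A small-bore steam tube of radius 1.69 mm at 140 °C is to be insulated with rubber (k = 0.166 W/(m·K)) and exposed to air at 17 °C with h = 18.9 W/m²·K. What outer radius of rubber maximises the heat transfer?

For a cylinder, r_cr = k_ins/h = 0.166/18.9 = 0.00878 m = 0.878 cm

r_cr = 0.878 cm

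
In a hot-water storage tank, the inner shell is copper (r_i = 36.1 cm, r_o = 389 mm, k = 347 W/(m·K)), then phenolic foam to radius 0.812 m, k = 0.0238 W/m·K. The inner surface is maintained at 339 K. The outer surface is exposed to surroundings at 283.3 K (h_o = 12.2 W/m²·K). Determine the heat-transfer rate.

Q = 12.4 W

Resistance network (inner→outer):
  R_copper = (1/0.361 − 1/0.389)/(4πk) = 0.1994/(4π·347) = 4.573×10^-5 K/W
  R_phenolic foam = (1/0.389 − 1/0.812)/(4πk) = 1.339/(4π·0.0238) = 4.478 K/W
  R_conv,out = 1/(4πr²h) = 1/(4π·0.812²·12.2) = 0.009893 K/W
ΣR = 4.573×10^-5 + 4.478 + 0.009893 = 4.488 K/W
Q = ΔT/ΣR = (339 K − 283.3 K)/4.488 = 12.4 W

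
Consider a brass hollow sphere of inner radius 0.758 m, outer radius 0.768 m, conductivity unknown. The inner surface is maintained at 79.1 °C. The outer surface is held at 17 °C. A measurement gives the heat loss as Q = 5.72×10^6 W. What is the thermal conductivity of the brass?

ΣR = ΔT/Q = |79.1 − 17|/5.72×10^6 = 1.086×10^-5 K/W
(1/r₁−1/r₂)/(4πk) = 1.086×10^-5 ⇒ k = 0.01718/(4π·1.086×10^-5) = 126 W/m·K

k = 126 W/m·K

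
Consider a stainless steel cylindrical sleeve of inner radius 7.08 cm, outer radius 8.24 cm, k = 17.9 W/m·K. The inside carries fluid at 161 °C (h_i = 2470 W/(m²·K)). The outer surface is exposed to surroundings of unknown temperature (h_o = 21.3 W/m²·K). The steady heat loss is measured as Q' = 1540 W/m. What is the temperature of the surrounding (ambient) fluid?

Sum the resistances:
  R'_conv,in = 1/(2πr h) = 1/(2π·0.0708·2470) = 9.101×10^-4 m·K/W
  R'_stainless steel = ln(0.0824/0.0708)/(2πk) = 0.1517/(2π·17.9) = 0.001349 m·K/W
  R'_conv,out = 1/(2πr h) = 1/(2π·0.0824·21.3) = 0.09068 m·K/W
ΣR = 0.09294 m·K/W
ΔT = Q'·ΣR = 1540 × 0.09294 = 143.1 K
Heat flows outward, so T_out = T_in − ΔT = 161 − 143.1 = 17.9 °C

T_out = 17.9 °C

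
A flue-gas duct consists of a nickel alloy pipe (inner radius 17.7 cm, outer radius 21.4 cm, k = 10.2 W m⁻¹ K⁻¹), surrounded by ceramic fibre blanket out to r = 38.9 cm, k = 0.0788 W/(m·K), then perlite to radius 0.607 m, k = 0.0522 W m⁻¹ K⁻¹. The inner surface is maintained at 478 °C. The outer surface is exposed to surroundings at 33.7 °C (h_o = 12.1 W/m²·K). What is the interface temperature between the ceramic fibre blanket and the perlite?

Treat each layer as a resistance in series:
  R'_nickel alloy = ln(0.214/0.177)/(2πk) = 0.1898/(2π·10.2) = 0.002962 m·K/W
  R'_ceramic fibre blanket = ln(0.389/0.214)/(2πk) = 0.5976/(2π·0.0788) = 1.207 m·K/W
  R'_perlite = ln(0.607/0.389)/(2πk) = 0.4449/(2π·0.0522) = 1.357 m·K/W
  R'_conv,out = 1/(2πr h) = 1/(2π·0.607·12.1) = 0.02167 m·K/W
ΣR = 0.002962 + 1.207 + 1.357 + 0.02167 = 2.589 m·K/W
Q' = ΔT/ΣR = (478 °C − 33.7 °C)/2.589 = 171.6 W/m
From the inner boundary to the ceramic fibre blanket/perlite interface, ΣR_partial = 1.210 m·K/W.
T_interface = T_in − Q'·ΣR_partial = 478 °C − (171.6)(1.210) = 270 °C

T = 270 °C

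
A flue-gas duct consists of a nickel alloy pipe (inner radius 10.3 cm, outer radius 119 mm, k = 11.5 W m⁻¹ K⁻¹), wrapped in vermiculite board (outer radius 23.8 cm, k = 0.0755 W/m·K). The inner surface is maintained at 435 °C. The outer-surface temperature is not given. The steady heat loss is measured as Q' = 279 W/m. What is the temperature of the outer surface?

T_out = 26.8 °C

Series resistances:
  R'_nickel alloy = ln(0.119/0.103)/(2πk) = 0.1444/(2π·11.5) = 0.001998 m·K/W
  R'_vermiculite board = ln(0.238/0.119)/(2πk) = 0.6931/(2π·0.0755) = 1.461 m·K/W
ΣR = 1.463 m·K/W
ΔT = Q'·ΣR = 279 × 1.463 = 408.2 K
Heat flows outward, so T_out = T_in − ΔT = 435 − 408.2 = 26.8 °C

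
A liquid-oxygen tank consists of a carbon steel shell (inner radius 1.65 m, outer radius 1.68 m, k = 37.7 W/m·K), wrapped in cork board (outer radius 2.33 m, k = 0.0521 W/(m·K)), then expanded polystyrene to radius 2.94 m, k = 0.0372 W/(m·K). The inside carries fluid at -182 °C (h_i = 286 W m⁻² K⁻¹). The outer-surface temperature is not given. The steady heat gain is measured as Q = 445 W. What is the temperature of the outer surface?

Sum the resistances:
  R_conv,in = 1/(4πr²h) = 1/(4π·1.65²·286) = 1.022×10^-4 K/W
  R_carbon steel = (1/1.65 − 1/1.68)/(4πk) = 0.01082/(4π·37.7) = 2.284×10^-5 K/W
  R_cork board = (1/1.68 − 1/2.33)/(4πk) = 0.1661/(4π·0.0521) = 0.2536 K/W
  R_expanded polystyrene = (1/2.33 − 1/2.94)/(4πk) = 0.08905/(4π·0.0372) = 0.1905 K/W
ΣR = 0.4442 K/W
ΔT = Q·ΣR = 445 × 0.4442 = 197.7 K
Heat flows inward, so T_out = T_in + ΔT = -182 + 197.7 = 15.7 °C

T_out = 15.7 °C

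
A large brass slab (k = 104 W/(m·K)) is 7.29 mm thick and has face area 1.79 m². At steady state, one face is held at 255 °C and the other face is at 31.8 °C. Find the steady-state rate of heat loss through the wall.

Q = kA·ΔT/L = 104 × 1.79 × |255 °C − 31.8 °C| / 0.00729 = 5.70×10^6 W

Q = 5700 kW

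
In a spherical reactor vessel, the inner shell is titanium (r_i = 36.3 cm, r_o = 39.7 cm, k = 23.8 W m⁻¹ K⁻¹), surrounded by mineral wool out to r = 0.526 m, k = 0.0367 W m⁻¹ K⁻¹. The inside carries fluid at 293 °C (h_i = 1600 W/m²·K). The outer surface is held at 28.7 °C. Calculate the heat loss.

Q = 197 W

Series thermal resistances, inner to outer:
  R_conv,in = 1/(4πr²h) = 1/(4π·0.363²·1600) = 3.774×10^-4 K/W
  R_titanium = (1/0.363 − 1/0.397)/(4πk) = 0.2359/(4π·23.8) = 7.889×10^-4 K/W
  R_mineral wool = (1/0.397 − 1/0.526)/(4πk) = 0.6178/(4π·0.0367) = 1.339 K/W
ΣR = 3.774×10^-4 + 7.889×10^-4 + 1.339 = 1.340 K/W
Q = ΔT/ΣR = (293 °C − 28.7 °C)/1.340 = 197 W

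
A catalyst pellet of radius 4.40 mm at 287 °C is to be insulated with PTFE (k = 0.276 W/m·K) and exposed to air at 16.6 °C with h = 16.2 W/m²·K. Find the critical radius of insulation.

For a sphere, r_cr = 2k_ins/h = 2·0.276/16.2 = 0.0341 m = 3.41 cm

r_cr = 3.41 cm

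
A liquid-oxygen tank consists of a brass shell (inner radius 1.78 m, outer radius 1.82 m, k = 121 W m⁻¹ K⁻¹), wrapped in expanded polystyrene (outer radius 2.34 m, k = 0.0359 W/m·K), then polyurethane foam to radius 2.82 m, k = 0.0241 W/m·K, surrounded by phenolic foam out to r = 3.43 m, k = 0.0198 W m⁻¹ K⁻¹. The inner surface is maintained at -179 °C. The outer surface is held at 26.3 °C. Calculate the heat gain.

Treat each layer as a resistance in series:
  R_brass = (1/1.78 − 1/1.82)/(4πk) = 0.01235/(4π·121) = 8.120×10^-6 K/W
  R_expanded polystyrene = (1/1.82 − 1/2.34)/(4πk) = 0.1221/(4π·0.0359) = 0.2707 K/W
  R_polyurethane foam = (1/2.34 − 1/2.82)/(4πk) = 0.07274/(4π·0.0241) = 0.2402 K/W
  R_phenolic foam = (1/2.82 − 1/3.43)/(4πk) = 0.06306/(4π·0.0198) = 0.2535 K/W
ΣR = 8.120×10^-6 + 0.2707 + 0.2402 + 0.2535 = 0.7644 K/W
Q = ΔT/ΣR = (-179 °C − 26.3 °C)/0.7644 = -269 W
(Negative Q ⇒ heat flows inward; heat gain = 269 W.)

Q = 269 W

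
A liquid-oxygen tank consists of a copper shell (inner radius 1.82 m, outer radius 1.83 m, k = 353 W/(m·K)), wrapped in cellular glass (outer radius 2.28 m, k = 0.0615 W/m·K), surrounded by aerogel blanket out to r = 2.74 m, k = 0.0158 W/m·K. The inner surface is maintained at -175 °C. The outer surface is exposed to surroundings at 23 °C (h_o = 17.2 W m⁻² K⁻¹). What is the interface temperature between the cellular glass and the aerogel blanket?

Series thermal resistances, inner to outer:
  R_copper = (1/1.82 − 1/1.83)/(4πk) = 0.003002/(4π·353) = 6.769×10^-7 K/W
  R_cellular glass = (1/1.83 − 1/2.28)/(4πk) = 0.1079/(4π·0.0615) = 0.1396 K/W
  R_aerogel blanket = (1/2.28 − 1/2.74)/(4πk) = 0.07363/(4π·0.0158) = 0.3709 K/W
  R_conv,out = 1/(4πr²h) = 1/(4π·2.74²·17.2) = 6.163×10^-4 K/W
ΣR = 6.769×10^-7 + 0.1396 + 0.3709 + 6.163×10^-4 = 0.5111 K/W
Q = ΔT/ΣR = (-175 °C − 23 °C)/0.5111 = -387.4 W
From the inner boundary to the cellular glass/aerogel blanket interface, ΣR_partial = 0.1396 K/W.
T_interface = T_in − Q·ΣR_partial = -175 °C − (-387.4)(0.1396) = -121 °C

T = -121 °C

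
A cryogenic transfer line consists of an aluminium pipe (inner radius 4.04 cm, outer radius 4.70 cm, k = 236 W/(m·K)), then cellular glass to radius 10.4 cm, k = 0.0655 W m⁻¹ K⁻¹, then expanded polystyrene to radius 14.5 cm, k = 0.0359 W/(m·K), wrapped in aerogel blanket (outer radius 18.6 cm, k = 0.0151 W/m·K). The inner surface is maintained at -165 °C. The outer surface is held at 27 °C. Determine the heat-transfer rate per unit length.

Q' = 31.9 W/m

Series thermal resistances, inner to outer:
  R'_aluminium = ln(0.0470/0.0404)/(2πk) = 0.1513/(2π·236) = 1.020×10^-4 m·K/W
  R'_cellular glass = ln(0.104/0.0470)/(2πk) = 0.7942/(2π·0.0655) = 1.930 m·K/W
  R'_expanded polystyrene = ln(0.145/0.104)/(2πk) = 0.3323/(2π·0.0359) = 1.473 m·K/W
  R'_aerogel blanket = ln(0.186/0.145)/(2πk) = 0.2490/(2π·0.0151) = 2.625 m·K/W
ΣR = 1.020×10^-4 + 1.930 + 1.473 + 2.625 = 6.028 m·K/W
Q' = ΔT/ΣR = (-165 °C − 27 °C)/6.028 = -31.9 W/m
(Negative Q' ⇒ heat flows inward; heat gain = 31.9 W/m.)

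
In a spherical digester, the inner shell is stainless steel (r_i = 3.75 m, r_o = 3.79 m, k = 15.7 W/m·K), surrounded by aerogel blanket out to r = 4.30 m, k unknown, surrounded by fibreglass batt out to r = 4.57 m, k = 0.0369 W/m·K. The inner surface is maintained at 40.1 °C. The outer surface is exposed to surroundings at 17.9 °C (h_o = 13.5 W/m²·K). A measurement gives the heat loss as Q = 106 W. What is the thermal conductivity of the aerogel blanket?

k = 0.0139 W/m·K

ΣR = ΔT/Q = |40.1 − 17.9|/106 = 0.2094 K/W
Known resistances:
  R_stainless steel = (1/3.75 − 1/3.79)/(4πk) = 0.002814/(4π·15.7) = 1.427×10^-5 K/W
  R_fibreglass batt = (1/4.30 − 1/4.57)/(4πk) = 0.01374/(4π·0.0369) = 0.02963 K/W
  R_conv,out = 1/(4πr²h) = 1/(4π·4.57²·13.5) = 2.822×10^-4 K/W
R_aerogel blanket = ΣR − ΣR_known = 0.2094 − 0.02993 = 0.1795 K/W
(1/r₁−1/r₂)/(4πk) = 0.1795 ⇒ k = 0.03129/(4π·0.1795) = 0.0139 W/m·K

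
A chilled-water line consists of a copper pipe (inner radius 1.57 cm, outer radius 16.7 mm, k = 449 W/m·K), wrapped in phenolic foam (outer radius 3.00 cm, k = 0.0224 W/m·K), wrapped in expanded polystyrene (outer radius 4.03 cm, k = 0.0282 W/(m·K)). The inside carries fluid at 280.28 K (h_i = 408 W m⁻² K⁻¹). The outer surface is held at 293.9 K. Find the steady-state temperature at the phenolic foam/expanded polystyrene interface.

Treat each layer as a resistance in series:
  R'_conv,in = 1/(2πr h) = 1/(2π·0.0157·408) = 0.02485 m·K/W
  R'_copper = ln(0.0167/0.0157)/(2πk) = 0.06175/(2π·449) = 2.189×10^-5 m·K/W
  R'_phenolic foam = ln(0.0300/0.0167)/(2πk) = 0.5858/(2π·0.0224) = 4.162 m·K/W
  R'_expanded polystyrene = ln(0.0403/0.0300)/(2πk) = 0.2952/(2π·0.0282) = 1.666 m·K/W
ΣR = 0.02485 + 2.189×10^-5 + 4.162 + 1.666 = 5.853 m·K/W
Q' = ΔT/ΣR = (280.28 K − 293.9 K)/5.853 = -2.327 W/m
From the inner boundary to the phenolic foam/expanded polystyrene interface, ΣR_partial = 4.187 m·K/W.
T_interface = T_in − Q'·ΣR_partial = 280.28 K − (-2.327)(4.187) = 290.0 K

T = 290.0 K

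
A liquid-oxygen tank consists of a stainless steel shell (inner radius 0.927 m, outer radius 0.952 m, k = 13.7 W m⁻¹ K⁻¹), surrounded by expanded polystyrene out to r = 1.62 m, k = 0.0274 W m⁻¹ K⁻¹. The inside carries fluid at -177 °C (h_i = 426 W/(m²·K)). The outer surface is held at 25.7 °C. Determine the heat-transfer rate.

Series thermal resistances, inner to outer:
  R_conv,in = 1/(4πr²h) = 1/(4π·0.927²·426) = 2.174×10^-4 K/W
  R_stainless steel = (1/0.927 − 1/0.952)/(4πk) = 0.02833/(4π·13.7) = 1.645×10^-4 K/W
  R_expanded polystyrene = (1/0.952 − 1/1.62)/(4πk) = 0.4331/(4π·0.0274) = 1.258 K/W
ΣR = 2.174×10^-4 + 1.645×10^-4 + 1.258 = 1.258 K/W
Q = ΔT/ΣR = (-177 °C − 25.7 °C)/1.258 = -161 W
(Negative Q ⇒ heat flows inward; heat gain = 161 W.)

Q = 161 W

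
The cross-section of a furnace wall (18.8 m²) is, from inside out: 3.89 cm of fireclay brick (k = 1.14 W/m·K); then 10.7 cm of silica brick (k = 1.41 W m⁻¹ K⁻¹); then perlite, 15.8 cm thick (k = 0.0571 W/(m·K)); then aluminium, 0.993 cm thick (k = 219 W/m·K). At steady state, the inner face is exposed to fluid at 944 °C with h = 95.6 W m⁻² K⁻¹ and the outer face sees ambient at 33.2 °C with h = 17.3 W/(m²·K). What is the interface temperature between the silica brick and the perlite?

Treat each layer as a resistance in series:
  R_conv,in = 1/(hA) = 1/(95.6·18.8) = 5.564×10^-4 K/W
  R_fireclay brick = L/(kA) = 0.0389/(1.14·18.8) = 0.001815 K/W
  R_silica brick = L/(kA) = 0.107/(1.41·18.8) = 0.004037 K/W
  R_perlite = L/(kA) = 0.158/(0.0571·18.8) = 0.1472 K/W
  R_aluminium = L/(kA) = 0.00993/(219·18.8) = 2.412×10^-6 K/W
  R_conv,out = 1/(hA) = 1/(17.3·18.8) = 0.003075 K/W
ΣR = 5.564×10^-4 + 0.001815 + 0.004037 + 0.1472 + 2.412×10^-6 + 0.003075 = 0.1567 K/W
Q = ΔT/ΣR = (944 °C − 33.2 °C)/0.1567 = 5812 W
From the inner boundary to the silica brick/perlite interface, ΣR_partial = 0.006408 K/W.
T_interface = T_in − Q·ΣR_partial = 944 °C − (5812)(0.006408) = 907 °C

T = 907 °C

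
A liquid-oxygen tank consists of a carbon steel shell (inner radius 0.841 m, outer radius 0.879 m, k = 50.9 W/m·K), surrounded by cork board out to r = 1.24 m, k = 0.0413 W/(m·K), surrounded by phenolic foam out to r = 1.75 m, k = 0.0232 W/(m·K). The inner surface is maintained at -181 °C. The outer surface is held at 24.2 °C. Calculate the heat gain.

Q = 142 W

Series thermal resistances, inner to outer:
  R_carbon steel = (1/0.841 − 1/0.879)/(4πk) = 0.05140/(4π·50.9) = 8.037×10^-5 K/W
  R_cork board = (1/0.879 − 1/1.24)/(4πk) = 0.3312/(4π·0.0413) = 0.6382 K/W
  R_phenolic foam = (1/1.24 − 1/1.75)/(4πk) = 0.2350/(4π·0.0232) = 0.8061 K/W
ΣR = 8.037×10^-5 + 0.6382 + 0.8061 = 1.444 K/W
Q = ΔT/ΣR = (-181 °C − 24.2 °C)/1.444 = -142 W
(Negative Q ⇒ heat flows inward; heat gain = 142 W.)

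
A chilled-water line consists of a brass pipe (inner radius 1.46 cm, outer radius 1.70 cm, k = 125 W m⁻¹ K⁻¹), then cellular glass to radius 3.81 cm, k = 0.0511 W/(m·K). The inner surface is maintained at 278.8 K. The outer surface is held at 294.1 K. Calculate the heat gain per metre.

Treat each layer as a resistance in series:
  R'_brass = ln(0.0170/0.0146)/(2πk) = 0.1522/(2π·125) = 1.938×10^-4 m·K/W
  R'_cellular glass = ln(0.0381/0.0170)/(2πk) = 0.8070/(2π·0.0511) = 2.513 m·K/W
ΣR = 1.938×10^-4 + 2.513 = 2.513 m·K/W
Q' = ΔT/ΣR = (278.8 K − 294.1 K)/2.513 = -6.09 W/m
(Negative Q' ⇒ heat flows inward; heat gain = 6.09 W/m.)

Q' = 6.09 W/m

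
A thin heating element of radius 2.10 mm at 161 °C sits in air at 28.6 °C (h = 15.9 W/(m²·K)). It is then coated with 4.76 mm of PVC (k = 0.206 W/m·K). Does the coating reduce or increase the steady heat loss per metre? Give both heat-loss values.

increases: 27.8 → 55.8 W/m

Critical radius for a cylinder: r_cr = k/h = 0.0130 m = 1.30 cm.
Outer radius after coating: r₂ = 0.00210 + 0.00476 = 0.00686 m.
Since r₁ < r_cr and r₂ ≤ r_cr, the coating moves toward the maximum at r_cr — heat loss rises.
Bare: R = 1/(2πr₁h) = 4.767 m·K/W; Q = 132.4/4.767 = 27.8 W/m.
Coated: R = R_cond + R_conv = 2.374 m·K/W; Q = 132.4/2.374 = 55.8 W/m.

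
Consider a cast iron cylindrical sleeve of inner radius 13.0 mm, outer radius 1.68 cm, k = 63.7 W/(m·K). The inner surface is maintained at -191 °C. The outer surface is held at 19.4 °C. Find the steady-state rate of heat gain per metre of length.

Q' = 2πk·ΔT/ln(r₂/r₁) = 2π × 63.7 × 210.4 / ln(0.0168/0.0130) = 3.28×10^5 W/m

Q' = 328 kW/m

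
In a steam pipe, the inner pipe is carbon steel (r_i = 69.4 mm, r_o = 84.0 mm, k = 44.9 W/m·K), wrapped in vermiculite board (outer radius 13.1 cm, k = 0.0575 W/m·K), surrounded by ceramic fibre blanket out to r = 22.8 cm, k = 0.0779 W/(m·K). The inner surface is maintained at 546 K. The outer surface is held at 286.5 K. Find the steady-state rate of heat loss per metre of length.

Treat each layer as a resistance in series:
  R'_carbon steel = ln(0.0840/0.0694)/(2πk) = 0.1909/(2π·44.9) = 6.768×10^-4 m·K/W
  R'_vermiculite board = ln(0.131/0.0840)/(2πk) = 0.4444/(2π·0.0575) = 1.230 m·K/W
  R'_ceramic fibre blanket = ln(0.228/0.131)/(2πk) = 0.5541/(2π·0.0779) = 1.132 m·K/W
ΣR = 6.768×10^-4 + 1.230 + 1.132 = 2.363 m·K/W
Q' = ΔT/ΣR = (546 K − 286.5 K)/2.363 = 110 W/m

Q' = 110 W/m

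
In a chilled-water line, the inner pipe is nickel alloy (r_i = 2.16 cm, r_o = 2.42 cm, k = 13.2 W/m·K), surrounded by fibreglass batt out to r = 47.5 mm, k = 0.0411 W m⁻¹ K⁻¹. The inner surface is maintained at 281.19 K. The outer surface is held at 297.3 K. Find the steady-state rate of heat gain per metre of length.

Series thermal resistances, inner to outer:
  R'_nickel alloy = ln(0.0242/0.0216)/(2πk) = 0.1137/(2π·13.2) = 0.001370 m·K/W
  R'_fibreglass batt = ln(0.0475/0.0242)/(2πk) = 0.6744/(2π·0.0411) = 2.611 m·K/W
ΣR = 0.001370 + 2.611 = 2.612 m·K/W
Q' = ΔT/ΣR = (281.19 K − 297.3 K)/2.612 = -6.17 W/m
(Negative Q' ⇒ heat flows inward; heat gain = 6.17 W/m.)

Q' = 6.17 W/m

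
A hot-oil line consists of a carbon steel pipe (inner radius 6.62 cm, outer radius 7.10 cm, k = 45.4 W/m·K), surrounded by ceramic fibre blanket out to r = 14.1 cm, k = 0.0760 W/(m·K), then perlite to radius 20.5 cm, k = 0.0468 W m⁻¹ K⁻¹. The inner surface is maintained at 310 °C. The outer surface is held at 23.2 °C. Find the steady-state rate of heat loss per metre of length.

Resistance network (inner→outer):
  R'_carbon steel = ln(0.0710/0.0662)/(2πk) = 0.07000/(2π·45.4) = 2.454×10^-4 m·K/W
  R'_ceramic fibre blanket = ln(0.141/0.0710)/(2πk) = 0.6861/(2π·0.0760) = 1.437 m·K/W
  R'_perlite = ln(0.205/0.141)/(2πk) = 0.3743/(2π·0.0468) = 1.273 m·K/W
ΣR = 2.454×10^-4 + 1.437 + 1.273 = 2.710 m·K/W
Q' = ΔT/ΣR = (310 °C − 23.2 °C)/2.710 = 106 W/m

Q' = 106 W/m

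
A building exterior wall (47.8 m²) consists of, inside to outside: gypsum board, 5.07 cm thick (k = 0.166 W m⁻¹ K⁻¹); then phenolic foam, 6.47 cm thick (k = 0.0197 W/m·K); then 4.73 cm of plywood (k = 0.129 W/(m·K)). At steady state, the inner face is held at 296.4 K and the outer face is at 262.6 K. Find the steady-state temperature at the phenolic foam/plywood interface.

Resistance network (inner→outer):
  R_gypsum board = L/(kA) = 0.0507/(0.166·47.8) = 0.006390 K/W
  R_phenolic foam = L/(kA) = 0.0647/(0.0197·47.8) = 0.06871 K/W
  R_plywood = L/(kA) = 0.0473/(0.129·47.8) = 0.007671 K/W
ΣR = 0.006390 + 0.06871 + 0.007671 = 0.08277 K/W
Q = ΔT/ΣR = (296.4 K − 262.6 K)/0.08277 = 408.4 W
From the inner boundary to the phenolic foam/plywood interface, ΣR_partial = 0.07510 K/W.
T_interface = T_in − Q·ΣR_partial = 296.4 K − (408.4)(0.07510) = 265.73 K

T = 265.73 K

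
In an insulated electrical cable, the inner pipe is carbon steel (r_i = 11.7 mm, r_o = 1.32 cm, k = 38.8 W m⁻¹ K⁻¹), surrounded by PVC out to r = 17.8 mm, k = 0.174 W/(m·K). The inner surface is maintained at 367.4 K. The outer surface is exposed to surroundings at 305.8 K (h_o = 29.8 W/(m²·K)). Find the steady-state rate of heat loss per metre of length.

Q' = 107 W/m

Treat each layer as a resistance in series:
  R'_carbon steel = ln(0.0132/0.0117)/(2πk) = 0.1206/(2π·38.8) = 4.948×10^-4 m·K/W
  R'_PVC = ln(0.0178/0.0132)/(2πk) = 0.2990/(2π·0.174) = 0.2735 m·K/W
  R'_conv,out = 1/(2πr h) = 1/(2π·0.0178·29.8) = 0.3000 m·K/W
ΣR = 4.948×10^-4 + 0.2735 + 0.3000 = 0.5740 m·K/W
Q' = ΔT/ΣR = (367.4 K − 305.8 K)/0.5740 = 107 W/m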